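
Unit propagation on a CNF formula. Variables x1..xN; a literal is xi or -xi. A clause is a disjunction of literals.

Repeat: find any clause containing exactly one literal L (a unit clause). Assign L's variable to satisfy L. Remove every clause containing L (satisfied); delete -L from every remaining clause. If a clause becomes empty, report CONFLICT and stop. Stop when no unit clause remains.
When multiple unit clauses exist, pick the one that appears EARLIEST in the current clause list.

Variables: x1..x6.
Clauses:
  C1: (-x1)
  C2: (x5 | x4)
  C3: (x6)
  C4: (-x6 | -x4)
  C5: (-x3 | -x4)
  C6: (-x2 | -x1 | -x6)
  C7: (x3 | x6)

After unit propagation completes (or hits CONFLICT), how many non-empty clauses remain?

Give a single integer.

unit clause [-1] forces x1=F; simplify:
  satisfied 2 clause(s); 5 remain; assigned so far: [1]
unit clause [6] forces x6=T; simplify:
  drop -6 from [-6, -4] -> [-4]
  satisfied 2 clause(s); 3 remain; assigned so far: [1, 6]
unit clause [-4] forces x4=F; simplify:
  drop 4 from [5, 4] -> [5]
  satisfied 2 clause(s); 1 remain; assigned so far: [1, 4, 6]
unit clause [5] forces x5=T; simplify:
  satisfied 1 clause(s); 0 remain; assigned so far: [1, 4, 5, 6]

Answer: 0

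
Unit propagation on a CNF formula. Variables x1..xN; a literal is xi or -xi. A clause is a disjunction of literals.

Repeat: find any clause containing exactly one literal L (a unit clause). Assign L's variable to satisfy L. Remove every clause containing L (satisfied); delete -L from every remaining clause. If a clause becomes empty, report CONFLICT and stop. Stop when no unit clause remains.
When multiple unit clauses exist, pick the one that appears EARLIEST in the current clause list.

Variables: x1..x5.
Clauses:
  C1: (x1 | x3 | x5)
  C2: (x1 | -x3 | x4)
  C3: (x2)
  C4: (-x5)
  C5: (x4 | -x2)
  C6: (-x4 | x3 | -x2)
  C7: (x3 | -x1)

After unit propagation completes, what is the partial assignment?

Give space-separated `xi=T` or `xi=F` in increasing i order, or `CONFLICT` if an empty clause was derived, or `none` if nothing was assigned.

unit clause [2] forces x2=T; simplify:
  drop -2 from [4, -2] -> [4]
  drop -2 from [-4, 3, -2] -> [-4, 3]
  satisfied 1 clause(s); 6 remain; assigned so far: [2]
unit clause [-5] forces x5=F; simplify:
  drop 5 from [1, 3, 5] -> [1, 3]
  satisfied 1 clause(s); 5 remain; assigned so far: [2, 5]
unit clause [4] forces x4=T; simplify:
  drop -4 from [-4, 3] -> [3]
  satisfied 2 clause(s); 3 remain; assigned so far: [2, 4, 5]
unit clause [3] forces x3=T; simplify:
  satisfied 3 clause(s); 0 remain; assigned so far: [2, 3, 4, 5]

Answer: x2=T x3=T x4=T x5=F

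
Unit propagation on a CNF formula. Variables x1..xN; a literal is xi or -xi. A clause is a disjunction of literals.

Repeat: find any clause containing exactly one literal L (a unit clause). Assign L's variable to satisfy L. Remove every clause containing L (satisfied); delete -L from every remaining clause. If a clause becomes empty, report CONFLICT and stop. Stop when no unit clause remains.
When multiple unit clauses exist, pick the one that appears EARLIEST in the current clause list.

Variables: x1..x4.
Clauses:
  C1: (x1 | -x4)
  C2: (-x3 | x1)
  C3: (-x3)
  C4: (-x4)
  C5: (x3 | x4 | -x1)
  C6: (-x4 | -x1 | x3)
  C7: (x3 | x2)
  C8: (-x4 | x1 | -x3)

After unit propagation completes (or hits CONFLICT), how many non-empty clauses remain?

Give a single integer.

unit clause [-3] forces x3=F; simplify:
  drop 3 from [3, 4, -1] -> [4, -1]
  drop 3 from [-4, -1, 3] -> [-4, -1]
  drop 3 from [3, 2] -> [2]
  satisfied 3 clause(s); 5 remain; assigned so far: [3]
unit clause [-4] forces x4=F; simplify:
  drop 4 from [4, -1] -> [-1]
  satisfied 3 clause(s); 2 remain; assigned so far: [3, 4]
unit clause [-1] forces x1=F; simplify:
  satisfied 1 clause(s); 1 remain; assigned so far: [1, 3, 4]
unit clause [2] forces x2=T; simplify:
  satisfied 1 clause(s); 0 remain; assigned so far: [1, 2, 3, 4]

Answer: 0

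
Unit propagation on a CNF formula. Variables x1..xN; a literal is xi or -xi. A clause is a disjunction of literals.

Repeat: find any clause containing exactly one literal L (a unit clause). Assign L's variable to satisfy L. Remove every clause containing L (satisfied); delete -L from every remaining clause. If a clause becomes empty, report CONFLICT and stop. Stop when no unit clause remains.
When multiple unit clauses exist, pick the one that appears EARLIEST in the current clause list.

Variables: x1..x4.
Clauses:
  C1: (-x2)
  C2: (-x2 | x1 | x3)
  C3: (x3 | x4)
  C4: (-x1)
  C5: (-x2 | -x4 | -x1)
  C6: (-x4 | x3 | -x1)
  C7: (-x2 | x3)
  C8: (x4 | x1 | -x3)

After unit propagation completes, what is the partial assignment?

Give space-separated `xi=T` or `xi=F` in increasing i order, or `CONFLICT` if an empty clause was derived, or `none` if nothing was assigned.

Answer: x1=F x2=F

Derivation:
unit clause [-2] forces x2=F; simplify:
  satisfied 4 clause(s); 4 remain; assigned so far: [2]
unit clause [-1] forces x1=F; simplify:
  drop 1 from [4, 1, -3] -> [4, -3]
  satisfied 2 clause(s); 2 remain; assigned so far: [1, 2]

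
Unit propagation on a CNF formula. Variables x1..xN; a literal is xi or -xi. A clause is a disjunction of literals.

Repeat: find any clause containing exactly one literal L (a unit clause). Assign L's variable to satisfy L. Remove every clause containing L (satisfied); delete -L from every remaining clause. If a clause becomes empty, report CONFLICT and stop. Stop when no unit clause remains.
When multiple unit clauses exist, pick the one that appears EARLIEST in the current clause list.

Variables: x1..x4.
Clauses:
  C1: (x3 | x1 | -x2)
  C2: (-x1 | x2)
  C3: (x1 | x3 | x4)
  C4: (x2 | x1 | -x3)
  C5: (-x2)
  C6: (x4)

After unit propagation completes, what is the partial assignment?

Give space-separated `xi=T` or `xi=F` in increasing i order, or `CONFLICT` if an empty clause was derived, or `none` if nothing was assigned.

Answer: x1=F x2=F x3=F x4=T

Derivation:
unit clause [-2] forces x2=F; simplify:
  drop 2 from [-1, 2] -> [-1]
  drop 2 from [2, 1, -3] -> [1, -3]
  satisfied 2 clause(s); 4 remain; assigned so far: [2]
unit clause [-1] forces x1=F; simplify:
  drop 1 from [1, 3, 4] -> [3, 4]
  drop 1 from [1, -3] -> [-3]
  satisfied 1 clause(s); 3 remain; assigned so far: [1, 2]
unit clause [-3] forces x3=F; simplify:
  drop 3 from [3, 4] -> [4]
  satisfied 1 clause(s); 2 remain; assigned so far: [1, 2, 3]
unit clause [4] forces x4=T; simplify:
  satisfied 2 clause(s); 0 remain; assigned so far: [1, 2, 3, 4]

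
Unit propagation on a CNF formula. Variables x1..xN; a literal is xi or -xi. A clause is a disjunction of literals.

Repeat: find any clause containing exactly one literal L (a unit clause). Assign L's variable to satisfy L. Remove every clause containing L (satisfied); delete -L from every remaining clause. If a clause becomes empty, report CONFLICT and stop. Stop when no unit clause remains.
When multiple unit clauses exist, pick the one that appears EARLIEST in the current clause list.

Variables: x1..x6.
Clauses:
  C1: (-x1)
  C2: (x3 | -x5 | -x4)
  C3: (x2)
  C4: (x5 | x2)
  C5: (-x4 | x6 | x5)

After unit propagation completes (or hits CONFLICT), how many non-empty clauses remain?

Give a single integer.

Answer: 2

Derivation:
unit clause [-1] forces x1=F; simplify:
  satisfied 1 clause(s); 4 remain; assigned so far: [1]
unit clause [2] forces x2=T; simplify:
  satisfied 2 clause(s); 2 remain; assigned so far: [1, 2]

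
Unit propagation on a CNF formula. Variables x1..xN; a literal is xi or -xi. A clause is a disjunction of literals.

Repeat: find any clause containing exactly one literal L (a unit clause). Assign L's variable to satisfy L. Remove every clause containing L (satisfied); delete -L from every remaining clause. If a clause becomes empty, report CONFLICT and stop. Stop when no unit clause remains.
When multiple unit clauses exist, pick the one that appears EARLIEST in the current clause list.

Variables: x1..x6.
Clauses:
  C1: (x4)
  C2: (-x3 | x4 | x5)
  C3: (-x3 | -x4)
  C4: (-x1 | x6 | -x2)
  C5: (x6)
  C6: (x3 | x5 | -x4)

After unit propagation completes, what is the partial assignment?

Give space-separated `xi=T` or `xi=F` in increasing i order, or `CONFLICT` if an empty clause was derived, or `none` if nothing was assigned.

unit clause [4] forces x4=T; simplify:
  drop -4 from [-3, -4] -> [-3]
  drop -4 from [3, 5, -4] -> [3, 5]
  satisfied 2 clause(s); 4 remain; assigned so far: [4]
unit clause [-3] forces x3=F; simplify:
  drop 3 from [3, 5] -> [5]
  satisfied 1 clause(s); 3 remain; assigned so far: [3, 4]
unit clause [6] forces x6=T; simplify:
  satisfied 2 clause(s); 1 remain; assigned so far: [3, 4, 6]
unit clause [5] forces x5=T; simplify:
  satisfied 1 clause(s); 0 remain; assigned so far: [3, 4, 5, 6]

Answer: x3=F x4=T x5=T x6=T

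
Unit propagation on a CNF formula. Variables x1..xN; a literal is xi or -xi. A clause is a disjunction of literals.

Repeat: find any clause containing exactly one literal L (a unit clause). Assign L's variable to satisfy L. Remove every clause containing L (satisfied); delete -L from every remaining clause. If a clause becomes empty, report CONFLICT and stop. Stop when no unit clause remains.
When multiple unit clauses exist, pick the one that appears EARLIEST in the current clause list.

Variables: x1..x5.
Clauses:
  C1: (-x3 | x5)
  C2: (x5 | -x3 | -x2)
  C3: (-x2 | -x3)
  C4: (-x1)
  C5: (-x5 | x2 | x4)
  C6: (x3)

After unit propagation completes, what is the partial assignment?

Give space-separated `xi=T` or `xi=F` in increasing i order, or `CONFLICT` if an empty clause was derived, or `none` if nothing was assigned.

unit clause [-1] forces x1=F; simplify:
  satisfied 1 clause(s); 5 remain; assigned so far: [1]
unit clause [3] forces x3=T; simplify:
  drop -3 from [-3, 5] -> [5]
  drop -3 from [5, -3, -2] -> [5, -2]
  drop -3 from [-2, -3] -> [-2]
  satisfied 1 clause(s); 4 remain; assigned so far: [1, 3]
unit clause [5] forces x5=T; simplify:
  drop -5 from [-5, 2, 4] -> [2, 4]
  satisfied 2 clause(s); 2 remain; assigned so far: [1, 3, 5]
unit clause [-2] forces x2=F; simplify:
  drop 2 from [2, 4] -> [4]
  satisfied 1 clause(s); 1 remain; assigned so far: [1, 2, 3, 5]
unit clause [4] forces x4=T; simplify:
  satisfied 1 clause(s); 0 remain; assigned so far: [1, 2, 3, 4, 5]

Answer: x1=F x2=F x3=T x4=T x5=T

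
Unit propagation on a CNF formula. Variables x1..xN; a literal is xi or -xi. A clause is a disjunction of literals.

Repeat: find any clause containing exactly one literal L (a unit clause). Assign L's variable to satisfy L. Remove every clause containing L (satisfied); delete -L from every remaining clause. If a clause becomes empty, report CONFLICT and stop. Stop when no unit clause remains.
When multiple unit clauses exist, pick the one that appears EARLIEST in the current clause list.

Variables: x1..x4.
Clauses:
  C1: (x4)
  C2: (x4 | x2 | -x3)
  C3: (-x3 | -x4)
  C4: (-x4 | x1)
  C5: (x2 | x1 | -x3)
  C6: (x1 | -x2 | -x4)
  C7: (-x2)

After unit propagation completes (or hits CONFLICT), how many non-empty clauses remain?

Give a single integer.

unit clause [4] forces x4=T; simplify:
  drop -4 from [-3, -4] -> [-3]
  drop -4 from [-4, 1] -> [1]
  drop -4 from [1, -2, -4] -> [1, -2]
  satisfied 2 clause(s); 5 remain; assigned so far: [4]
unit clause [-3] forces x3=F; simplify:
  satisfied 2 clause(s); 3 remain; assigned so far: [3, 4]
unit clause [1] forces x1=T; simplify:
  satisfied 2 clause(s); 1 remain; assigned so far: [1, 3, 4]
unit clause [-2] forces x2=F; simplify:
  satisfied 1 clause(s); 0 remain; assigned so far: [1, 2, 3, 4]

Answer: 0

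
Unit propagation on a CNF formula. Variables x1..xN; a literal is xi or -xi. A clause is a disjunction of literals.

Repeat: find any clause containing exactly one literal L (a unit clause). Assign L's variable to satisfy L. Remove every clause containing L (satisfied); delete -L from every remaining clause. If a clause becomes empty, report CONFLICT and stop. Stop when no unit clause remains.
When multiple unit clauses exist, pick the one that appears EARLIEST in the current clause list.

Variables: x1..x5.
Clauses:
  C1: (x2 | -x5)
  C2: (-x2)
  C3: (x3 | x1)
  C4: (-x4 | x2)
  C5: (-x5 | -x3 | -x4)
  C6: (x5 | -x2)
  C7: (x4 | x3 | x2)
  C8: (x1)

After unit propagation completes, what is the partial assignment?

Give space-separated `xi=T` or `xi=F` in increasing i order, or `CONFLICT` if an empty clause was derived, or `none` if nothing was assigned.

unit clause [-2] forces x2=F; simplify:
  drop 2 from [2, -5] -> [-5]
  drop 2 from [-4, 2] -> [-4]
  drop 2 from [4, 3, 2] -> [4, 3]
  satisfied 2 clause(s); 6 remain; assigned so far: [2]
unit clause [-5] forces x5=F; simplify:
  satisfied 2 clause(s); 4 remain; assigned so far: [2, 5]
unit clause [-4] forces x4=F; simplify:
  drop 4 from [4, 3] -> [3]
  satisfied 1 clause(s); 3 remain; assigned so far: [2, 4, 5]
unit clause [3] forces x3=T; simplify:
  satisfied 2 clause(s); 1 remain; assigned so far: [2, 3, 4, 5]
unit clause [1] forces x1=T; simplify:
  satisfied 1 clause(s); 0 remain; assigned so far: [1, 2, 3, 4, 5]

Answer: x1=T x2=F x3=T x4=F x5=F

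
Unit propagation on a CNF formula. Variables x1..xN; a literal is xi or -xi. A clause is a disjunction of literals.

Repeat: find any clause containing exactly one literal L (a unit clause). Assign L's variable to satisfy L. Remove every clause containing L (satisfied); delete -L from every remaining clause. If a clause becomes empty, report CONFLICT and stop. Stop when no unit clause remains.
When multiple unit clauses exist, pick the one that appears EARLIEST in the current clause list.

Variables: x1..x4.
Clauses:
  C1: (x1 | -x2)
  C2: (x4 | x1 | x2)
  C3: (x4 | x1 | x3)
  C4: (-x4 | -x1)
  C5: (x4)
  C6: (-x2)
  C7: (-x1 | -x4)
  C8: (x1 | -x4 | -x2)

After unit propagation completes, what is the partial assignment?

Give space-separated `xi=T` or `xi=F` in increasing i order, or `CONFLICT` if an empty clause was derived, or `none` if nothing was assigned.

unit clause [4] forces x4=T; simplify:
  drop -4 from [-4, -1] -> [-1]
  drop -4 from [-1, -4] -> [-1]
  drop -4 from [1, -4, -2] -> [1, -2]
  satisfied 3 clause(s); 5 remain; assigned so far: [4]
unit clause [-1] forces x1=F; simplify:
  drop 1 from [1, -2] -> [-2]
  drop 1 from [1, -2] -> [-2]
  satisfied 2 clause(s); 3 remain; assigned so far: [1, 4]
unit clause [-2] forces x2=F; simplify:
  satisfied 3 clause(s); 0 remain; assigned so far: [1, 2, 4]

Answer: x1=F x2=F x4=T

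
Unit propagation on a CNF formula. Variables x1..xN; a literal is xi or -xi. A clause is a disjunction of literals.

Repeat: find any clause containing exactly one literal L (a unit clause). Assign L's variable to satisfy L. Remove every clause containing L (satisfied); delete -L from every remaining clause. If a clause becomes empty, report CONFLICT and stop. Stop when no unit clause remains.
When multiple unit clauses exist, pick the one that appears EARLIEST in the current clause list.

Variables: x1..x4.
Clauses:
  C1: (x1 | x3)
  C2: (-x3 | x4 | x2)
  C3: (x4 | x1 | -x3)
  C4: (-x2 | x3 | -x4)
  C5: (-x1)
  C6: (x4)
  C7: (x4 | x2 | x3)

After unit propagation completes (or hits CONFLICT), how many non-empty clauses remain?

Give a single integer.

Answer: 0

Derivation:
unit clause [-1] forces x1=F; simplify:
  drop 1 from [1, 3] -> [3]
  drop 1 from [4, 1, -3] -> [4, -3]
  satisfied 1 clause(s); 6 remain; assigned so far: [1]
unit clause [3] forces x3=T; simplify:
  drop -3 from [-3, 4, 2] -> [4, 2]
  drop -3 from [4, -3] -> [4]
  satisfied 3 clause(s); 3 remain; assigned so far: [1, 3]
unit clause [4] forces x4=T; simplify:
  satisfied 3 clause(s); 0 remain; assigned so far: [1, 3, 4]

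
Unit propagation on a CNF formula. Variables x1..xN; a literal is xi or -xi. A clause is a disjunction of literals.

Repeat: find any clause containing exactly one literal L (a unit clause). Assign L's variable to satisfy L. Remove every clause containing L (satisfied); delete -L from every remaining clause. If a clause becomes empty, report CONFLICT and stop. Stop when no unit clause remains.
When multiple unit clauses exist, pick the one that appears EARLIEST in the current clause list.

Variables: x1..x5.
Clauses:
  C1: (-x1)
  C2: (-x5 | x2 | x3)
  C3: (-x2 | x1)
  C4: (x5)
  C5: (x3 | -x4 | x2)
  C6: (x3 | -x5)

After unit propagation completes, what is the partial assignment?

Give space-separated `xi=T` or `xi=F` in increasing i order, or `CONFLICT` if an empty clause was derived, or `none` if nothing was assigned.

unit clause [-1] forces x1=F; simplify:
  drop 1 from [-2, 1] -> [-2]
  satisfied 1 clause(s); 5 remain; assigned so far: [1]
unit clause [-2] forces x2=F; simplify:
  drop 2 from [-5, 2, 3] -> [-5, 3]
  drop 2 from [3, -4, 2] -> [3, -4]
  satisfied 1 clause(s); 4 remain; assigned so far: [1, 2]
unit clause [5] forces x5=T; simplify:
  drop -5 from [-5, 3] -> [3]
  drop -5 from [3, -5] -> [3]
  satisfied 1 clause(s); 3 remain; assigned so far: [1, 2, 5]
unit clause [3] forces x3=T; simplify:
  satisfied 3 clause(s); 0 remain; assigned so far: [1, 2, 3, 5]

Answer: x1=F x2=F x3=T x5=T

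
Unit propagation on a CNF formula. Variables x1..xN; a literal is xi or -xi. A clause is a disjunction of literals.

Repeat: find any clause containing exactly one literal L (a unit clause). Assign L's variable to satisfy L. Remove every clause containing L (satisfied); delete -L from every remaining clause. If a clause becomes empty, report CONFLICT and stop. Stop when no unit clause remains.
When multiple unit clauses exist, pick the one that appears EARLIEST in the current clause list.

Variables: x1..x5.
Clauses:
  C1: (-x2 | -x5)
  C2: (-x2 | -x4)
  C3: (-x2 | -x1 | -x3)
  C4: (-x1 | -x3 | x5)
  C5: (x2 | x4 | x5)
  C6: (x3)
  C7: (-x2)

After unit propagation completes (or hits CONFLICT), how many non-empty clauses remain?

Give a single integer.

unit clause [3] forces x3=T; simplify:
  drop -3 from [-2, -1, -3] -> [-2, -1]
  drop -3 from [-1, -3, 5] -> [-1, 5]
  satisfied 1 clause(s); 6 remain; assigned so far: [3]
unit clause [-2] forces x2=F; simplify:
  drop 2 from [2, 4, 5] -> [4, 5]
  satisfied 4 clause(s); 2 remain; assigned so far: [2, 3]

Answer: 2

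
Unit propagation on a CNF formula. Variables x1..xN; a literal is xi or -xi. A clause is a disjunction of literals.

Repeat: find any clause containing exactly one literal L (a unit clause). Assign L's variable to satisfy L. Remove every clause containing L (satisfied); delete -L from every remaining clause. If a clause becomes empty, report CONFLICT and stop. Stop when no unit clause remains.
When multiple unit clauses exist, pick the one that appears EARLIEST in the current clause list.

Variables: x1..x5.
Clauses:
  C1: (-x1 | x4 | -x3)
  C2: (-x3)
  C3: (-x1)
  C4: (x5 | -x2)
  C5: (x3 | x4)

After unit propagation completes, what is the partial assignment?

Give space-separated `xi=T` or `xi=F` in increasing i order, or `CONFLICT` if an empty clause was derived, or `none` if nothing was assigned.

Answer: x1=F x3=F x4=T

Derivation:
unit clause [-3] forces x3=F; simplify:
  drop 3 from [3, 4] -> [4]
  satisfied 2 clause(s); 3 remain; assigned so far: [3]
unit clause [-1] forces x1=F; simplify:
  satisfied 1 clause(s); 2 remain; assigned so far: [1, 3]
unit clause [4] forces x4=T; simplify:
  satisfied 1 clause(s); 1 remain; assigned so far: [1, 3, 4]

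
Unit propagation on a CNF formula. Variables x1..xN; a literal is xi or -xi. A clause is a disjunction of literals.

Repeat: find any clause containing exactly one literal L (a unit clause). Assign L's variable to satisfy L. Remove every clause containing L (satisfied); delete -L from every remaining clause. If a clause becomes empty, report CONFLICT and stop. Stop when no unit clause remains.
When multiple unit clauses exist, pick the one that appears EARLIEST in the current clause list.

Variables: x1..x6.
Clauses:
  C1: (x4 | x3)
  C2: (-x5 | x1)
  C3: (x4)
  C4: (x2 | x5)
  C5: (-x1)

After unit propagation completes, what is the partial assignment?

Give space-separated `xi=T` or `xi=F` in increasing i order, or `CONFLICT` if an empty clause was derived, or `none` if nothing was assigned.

unit clause [4] forces x4=T; simplify:
  satisfied 2 clause(s); 3 remain; assigned so far: [4]
unit clause [-1] forces x1=F; simplify:
  drop 1 from [-5, 1] -> [-5]
  satisfied 1 clause(s); 2 remain; assigned so far: [1, 4]
unit clause [-5] forces x5=F; simplify:
  drop 5 from [2, 5] -> [2]
  satisfied 1 clause(s); 1 remain; assigned so far: [1, 4, 5]
unit clause [2] forces x2=T; simplify:
  satisfied 1 clause(s); 0 remain; assigned so far: [1, 2, 4, 5]

Answer: x1=F x2=T x4=T x5=F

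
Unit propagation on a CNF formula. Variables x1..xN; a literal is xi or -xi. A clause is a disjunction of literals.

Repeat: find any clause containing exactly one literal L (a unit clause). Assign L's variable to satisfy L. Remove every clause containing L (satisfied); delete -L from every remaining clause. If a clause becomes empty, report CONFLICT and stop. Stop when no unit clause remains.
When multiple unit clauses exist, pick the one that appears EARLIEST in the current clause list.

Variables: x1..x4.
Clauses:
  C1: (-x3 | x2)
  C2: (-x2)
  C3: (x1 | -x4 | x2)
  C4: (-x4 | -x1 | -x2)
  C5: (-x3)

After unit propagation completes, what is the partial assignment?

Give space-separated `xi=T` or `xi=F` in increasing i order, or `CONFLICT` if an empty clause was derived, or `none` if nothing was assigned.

Answer: x2=F x3=F

Derivation:
unit clause [-2] forces x2=F; simplify:
  drop 2 from [-3, 2] -> [-3]
  drop 2 from [1, -4, 2] -> [1, -4]
  satisfied 2 clause(s); 3 remain; assigned so far: [2]
unit clause [-3] forces x3=F; simplify:
  satisfied 2 clause(s); 1 remain; assigned so far: [2, 3]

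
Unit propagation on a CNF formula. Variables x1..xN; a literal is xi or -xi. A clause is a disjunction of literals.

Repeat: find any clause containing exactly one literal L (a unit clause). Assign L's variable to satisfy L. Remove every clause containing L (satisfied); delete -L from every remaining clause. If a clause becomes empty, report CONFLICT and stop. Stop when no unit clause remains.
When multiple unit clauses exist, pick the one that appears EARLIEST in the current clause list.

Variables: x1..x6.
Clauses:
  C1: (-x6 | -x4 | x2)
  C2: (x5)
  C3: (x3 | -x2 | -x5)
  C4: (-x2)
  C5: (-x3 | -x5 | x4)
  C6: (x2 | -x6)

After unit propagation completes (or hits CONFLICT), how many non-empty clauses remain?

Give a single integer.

unit clause [5] forces x5=T; simplify:
  drop -5 from [3, -2, -5] -> [3, -2]
  drop -5 from [-3, -5, 4] -> [-3, 4]
  satisfied 1 clause(s); 5 remain; assigned so far: [5]
unit clause [-2] forces x2=F; simplify:
  drop 2 from [-6, -4, 2] -> [-6, -4]
  drop 2 from [2, -6] -> [-6]
  satisfied 2 clause(s); 3 remain; assigned so far: [2, 5]
unit clause [-6] forces x6=F; simplify:
  satisfied 2 clause(s); 1 remain; assigned so far: [2, 5, 6]

Answer: 1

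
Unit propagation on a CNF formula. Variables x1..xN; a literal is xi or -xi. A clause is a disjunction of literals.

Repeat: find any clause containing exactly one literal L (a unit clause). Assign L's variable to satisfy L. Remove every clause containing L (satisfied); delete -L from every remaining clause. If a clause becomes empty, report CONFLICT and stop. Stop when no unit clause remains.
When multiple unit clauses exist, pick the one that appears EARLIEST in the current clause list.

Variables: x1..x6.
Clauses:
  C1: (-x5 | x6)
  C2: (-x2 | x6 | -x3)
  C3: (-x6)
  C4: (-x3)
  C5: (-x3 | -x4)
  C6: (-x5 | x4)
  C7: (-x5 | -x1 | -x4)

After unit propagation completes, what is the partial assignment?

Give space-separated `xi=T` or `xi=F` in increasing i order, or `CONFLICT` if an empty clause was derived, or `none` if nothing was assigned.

Answer: x3=F x5=F x6=F

Derivation:
unit clause [-6] forces x6=F; simplify:
  drop 6 from [-5, 6] -> [-5]
  drop 6 from [-2, 6, -3] -> [-2, -3]
  satisfied 1 clause(s); 6 remain; assigned so far: [6]
unit clause [-5] forces x5=F; simplify:
  satisfied 3 clause(s); 3 remain; assigned so far: [5, 6]
unit clause [-3] forces x3=F; simplify:
  satisfied 3 clause(s); 0 remain; assigned so far: [3, 5, 6]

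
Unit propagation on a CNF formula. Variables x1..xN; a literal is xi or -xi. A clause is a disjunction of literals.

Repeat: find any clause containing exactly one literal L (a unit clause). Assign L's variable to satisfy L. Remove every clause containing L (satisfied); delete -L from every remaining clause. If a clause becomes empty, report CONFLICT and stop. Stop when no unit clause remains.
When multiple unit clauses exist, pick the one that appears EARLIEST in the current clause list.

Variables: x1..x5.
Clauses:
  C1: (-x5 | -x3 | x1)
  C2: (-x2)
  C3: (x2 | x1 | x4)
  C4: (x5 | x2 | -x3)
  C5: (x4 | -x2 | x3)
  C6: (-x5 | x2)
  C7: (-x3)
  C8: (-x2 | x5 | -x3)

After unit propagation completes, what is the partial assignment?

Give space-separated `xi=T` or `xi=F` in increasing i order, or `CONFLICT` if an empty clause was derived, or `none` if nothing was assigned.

Answer: x2=F x3=F x5=F

Derivation:
unit clause [-2] forces x2=F; simplify:
  drop 2 from [2, 1, 4] -> [1, 4]
  drop 2 from [5, 2, -3] -> [5, -3]
  drop 2 from [-5, 2] -> [-5]
  satisfied 3 clause(s); 5 remain; assigned so far: [2]
unit clause [-5] forces x5=F; simplify:
  drop 5 from [5, -3] -> [-3]
  satisfied 2 clause(s); 3 remain; assigned so far: [2, 5]
unit clause [-3] forces x3=F; simplify:
  satisfied 2 clause(s); 1 remain; assigned so far: [2, 3, 5]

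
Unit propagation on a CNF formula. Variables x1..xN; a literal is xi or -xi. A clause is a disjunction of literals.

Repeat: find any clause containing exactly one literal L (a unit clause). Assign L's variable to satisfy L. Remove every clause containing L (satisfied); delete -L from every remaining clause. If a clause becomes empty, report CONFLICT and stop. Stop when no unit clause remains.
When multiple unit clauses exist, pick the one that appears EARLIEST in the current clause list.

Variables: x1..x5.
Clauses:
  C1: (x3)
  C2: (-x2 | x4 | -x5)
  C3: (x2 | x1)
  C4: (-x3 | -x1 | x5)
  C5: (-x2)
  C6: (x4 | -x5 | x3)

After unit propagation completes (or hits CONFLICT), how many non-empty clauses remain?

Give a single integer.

Answer: 0

Derivation:
unit clause [3] forces x3=T; simplify:
  drop -3 from [-3, -1, 5] -> [-1, 5]
  satisfied 2 clause(s); 4 remain; assigned so far: [3]
unit clause [-2] forces x2=F; simplify:
  drop 2 from [2, 1] -> [1]
  satisfied 2 clause(s); 2 remain; assigned so far: [2, 3]
unit clause [1] forces x1=T; simplify:
  drop -1 from [-1, 5] -> [5]
  satisfied 1 clause(s); 1 remain; assigned so far: [1, 2, 3]
unit clause [5] forces x5=T; simplify:
  satisfied 1 clause(s); 0 remain; assigned so far: [1, 2, 3, 5]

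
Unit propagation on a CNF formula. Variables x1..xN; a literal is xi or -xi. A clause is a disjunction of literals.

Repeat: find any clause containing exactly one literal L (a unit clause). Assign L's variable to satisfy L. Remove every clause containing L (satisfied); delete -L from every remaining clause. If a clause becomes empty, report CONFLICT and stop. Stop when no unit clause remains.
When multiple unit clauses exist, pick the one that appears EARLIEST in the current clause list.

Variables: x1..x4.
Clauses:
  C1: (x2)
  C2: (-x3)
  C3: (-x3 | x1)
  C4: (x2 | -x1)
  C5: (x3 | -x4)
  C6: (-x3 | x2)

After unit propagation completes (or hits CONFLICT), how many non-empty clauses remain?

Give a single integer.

unit clause [2] forces x2=T; simplify:
  satisfied 3 clause(s); 3 remain; assigned so far: [2]
unit clause [-3] forces x3=F; simplify:
  drop 3 from [3, -4] -> [-4]
  satisfied 2 clause(s); 1 remain; assigned so far: [2, 3]
unit clause [-4] forces x4=F; simplify:
  satisfied 1 clause(s); 0 remain; assigned so far: [2, 3, 4]

Answer: 0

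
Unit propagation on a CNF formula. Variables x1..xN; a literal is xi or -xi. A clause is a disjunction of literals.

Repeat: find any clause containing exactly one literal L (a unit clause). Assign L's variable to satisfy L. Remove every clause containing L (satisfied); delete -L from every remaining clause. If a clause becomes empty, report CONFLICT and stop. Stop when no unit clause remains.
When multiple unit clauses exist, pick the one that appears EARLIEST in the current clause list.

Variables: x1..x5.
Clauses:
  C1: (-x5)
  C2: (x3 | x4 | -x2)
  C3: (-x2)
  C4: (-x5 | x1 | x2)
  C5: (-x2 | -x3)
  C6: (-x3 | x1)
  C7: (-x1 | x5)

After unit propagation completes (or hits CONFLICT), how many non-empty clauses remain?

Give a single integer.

Answer: 0

Derivation:
unit clause [-5] forces x5=F; simplify:
  drop 5 from [-1, 5] -> [-1]
  satisfied 2 clause(s); 5 remain; assigned so far: [5]
unit clause [-2] forces x2=F; simplify:
  satisfied 3 clause(s); 2 remain; assigned so far: [2, 5]
unit clause [-1] forces x1=F; simplify:
  drop 1 from [-3, 1] -> [-3]
  satisfied 1 clause(s); 1 remain; assigned so far: [1, 2, 5]
unit clause [-3] forces x3=F; simplify:
  satisfied 1 clause(s); 0 remain; assigned so far: [1, 2, 3, 5]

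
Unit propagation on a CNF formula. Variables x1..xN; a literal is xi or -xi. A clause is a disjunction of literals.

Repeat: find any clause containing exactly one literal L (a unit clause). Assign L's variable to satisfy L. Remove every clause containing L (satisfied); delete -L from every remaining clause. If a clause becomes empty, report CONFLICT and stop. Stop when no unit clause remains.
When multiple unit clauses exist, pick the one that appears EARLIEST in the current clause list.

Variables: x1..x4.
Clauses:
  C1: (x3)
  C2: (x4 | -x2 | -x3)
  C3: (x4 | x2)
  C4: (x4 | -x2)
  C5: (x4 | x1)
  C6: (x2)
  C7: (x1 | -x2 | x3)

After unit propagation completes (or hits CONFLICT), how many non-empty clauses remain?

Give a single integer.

Answer: 0

Derivation:
unit clause [3] forces x3=T; simplify:
  drop -3 from [4, -2, -3] -> [4, -2]
  satisfied 2 clause(s); 5 remain; assigned so far: [3]
unit clause [2] forces x2=T; simplify:
  drop -2 from [4, -2] -> [4]
  drop -2 from [4, -2] -> [4]
  satisfied 2 clause(s); 3 remain; assigned so far: [2, 3]
unit clause [4] forces x4=T; simplify:
  satisfied 3 clause(s); 0 remain; assigned so far: [2, 3, 4]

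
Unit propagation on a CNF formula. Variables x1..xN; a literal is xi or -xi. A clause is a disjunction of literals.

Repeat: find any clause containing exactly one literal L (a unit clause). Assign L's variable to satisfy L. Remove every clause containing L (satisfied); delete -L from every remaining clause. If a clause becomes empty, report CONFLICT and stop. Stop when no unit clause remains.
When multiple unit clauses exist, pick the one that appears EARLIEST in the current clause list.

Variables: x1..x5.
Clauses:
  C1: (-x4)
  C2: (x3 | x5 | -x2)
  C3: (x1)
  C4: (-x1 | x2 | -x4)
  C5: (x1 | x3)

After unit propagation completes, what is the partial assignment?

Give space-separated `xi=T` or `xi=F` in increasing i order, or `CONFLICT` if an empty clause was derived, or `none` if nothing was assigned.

Answer: x1=T x4=F

Derivation:
unit clause [-4] forces x4=F; simplify:
  satisfied 2 clause(s); 3 remain; assigned so far: [4]
unit clause [1] forces x1=T; simplify:
  satisfied 2 clause(s); 1 remain; assigned so far: [1, 4]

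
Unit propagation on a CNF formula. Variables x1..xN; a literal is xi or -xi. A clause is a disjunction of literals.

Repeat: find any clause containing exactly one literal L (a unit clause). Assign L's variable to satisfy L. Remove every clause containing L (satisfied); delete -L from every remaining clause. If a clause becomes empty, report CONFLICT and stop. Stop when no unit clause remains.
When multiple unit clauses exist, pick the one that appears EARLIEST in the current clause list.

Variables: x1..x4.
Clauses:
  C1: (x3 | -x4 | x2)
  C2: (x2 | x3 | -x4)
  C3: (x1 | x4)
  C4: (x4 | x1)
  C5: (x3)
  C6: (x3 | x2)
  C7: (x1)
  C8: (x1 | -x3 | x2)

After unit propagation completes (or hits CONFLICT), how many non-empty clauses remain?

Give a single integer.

Answer: 0

Derivation:
unit clause [3] forces x3=T; simplify:
  drop -3 from [1, -3, 2] -> [1, 2]
  satisfied 4 clause(s); 4 remain; assigned so far: [3]
unit clause [1] forces x1=T; simplify:
  satisfied 4 clause(s); 0 remain; assigned so far: [1, 3]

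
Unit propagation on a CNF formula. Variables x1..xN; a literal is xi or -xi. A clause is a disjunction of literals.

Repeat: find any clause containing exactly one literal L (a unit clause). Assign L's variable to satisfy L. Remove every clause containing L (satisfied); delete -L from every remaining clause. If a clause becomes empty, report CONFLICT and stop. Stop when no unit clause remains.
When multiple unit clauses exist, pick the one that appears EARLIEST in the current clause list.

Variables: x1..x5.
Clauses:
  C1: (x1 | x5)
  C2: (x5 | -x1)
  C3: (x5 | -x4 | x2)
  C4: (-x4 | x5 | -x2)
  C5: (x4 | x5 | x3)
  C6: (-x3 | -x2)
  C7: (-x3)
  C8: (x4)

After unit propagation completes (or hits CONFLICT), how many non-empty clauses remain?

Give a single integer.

unit clause [-3] forces x3=F; simplify:
  drop 3 from [4, 5, 3] -> [4, 5]
  satisfied 2 clause(s); 6 remain; assigned so far: [3]
unit clause [4] forces x4=T; simplify:
  drop -4 from [5, -4, 2] -> [5, 2]
  drop -4 from [-4, 5, -2] -> [5, -2]
  satisfied 2 clause(s); 4 remain; assigned so far: [3, 4]

Answer: 4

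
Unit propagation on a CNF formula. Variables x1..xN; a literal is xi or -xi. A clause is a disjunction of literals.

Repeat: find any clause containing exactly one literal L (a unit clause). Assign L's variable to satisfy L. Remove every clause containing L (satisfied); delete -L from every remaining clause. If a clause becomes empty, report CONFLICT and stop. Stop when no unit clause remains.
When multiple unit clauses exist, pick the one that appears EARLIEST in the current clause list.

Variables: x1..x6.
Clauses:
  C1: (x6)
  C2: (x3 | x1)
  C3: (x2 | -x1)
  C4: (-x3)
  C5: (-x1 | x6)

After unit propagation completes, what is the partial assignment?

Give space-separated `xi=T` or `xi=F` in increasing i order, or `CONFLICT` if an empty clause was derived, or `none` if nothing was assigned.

Answer: x1=T x2=T x3=F x6=T

Derivation:
unit clause [6] forces x6=T; simplify:
  satisfied 2 clause(s); 3 remain; assigned so far: [6]
unit clause [-3] forces x3=F; simplify:
  drop 3 from [3, 1] -> [1]
  satisfied 1 clause(s); 2 remain; assigned so far: [3, 6]
unit clause [1] forces x1=T; simplify:
  drop -1 from [2, -1] -> [2]
  satisfied 1 clause(s); 1 remain; assigned so far: [1, 3, 6]
unit clause [2] forces x2=T; simplify:
  satisfied 1 clause(s); 0 remain; assigned so far: [1, 2, 3, 6]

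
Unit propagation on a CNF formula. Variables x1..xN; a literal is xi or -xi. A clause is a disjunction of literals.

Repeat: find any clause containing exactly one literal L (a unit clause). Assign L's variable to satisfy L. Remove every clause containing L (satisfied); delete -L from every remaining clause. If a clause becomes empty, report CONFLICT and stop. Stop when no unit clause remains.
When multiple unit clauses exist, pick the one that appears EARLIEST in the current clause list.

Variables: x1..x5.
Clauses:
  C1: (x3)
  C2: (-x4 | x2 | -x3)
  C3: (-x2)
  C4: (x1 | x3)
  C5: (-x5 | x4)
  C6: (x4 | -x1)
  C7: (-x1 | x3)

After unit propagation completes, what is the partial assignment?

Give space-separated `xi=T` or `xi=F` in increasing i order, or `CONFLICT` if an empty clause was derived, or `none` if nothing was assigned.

Answer: x1=F x2=F x3=T x4=F x5=F

Derivation:
unit clause [3] forces x3=T; simplify:
  drop -3 from [-4, 2, -3] -> [-4, 2]
  satisfied 3 clause(s); 4 remain; assigned so far: [3]
unit clause [-2] forces x2=F; simplify:
  drop 2 from [-4, 2] -> [-4]
  satisfied 1 clause(s); 3 remain; assigned so far: [2, 3]
unit clause [-4] forces x4=F; simplify:
  drop 4 from [-5, 4] -> [-5]
  drop 4 from [4, -1] -> [-1]
  satisfied 1 clause(s); 2 remain; assigned so far: [2, 3, 4]
unit clause [-5] forces x5=F; simplify:
  satisfied 1 clause(s); 1 remain; assigned so far: [2, 3, 4, 5]
unit clause [-1] forces x1=F; simplify:
  satisfied 1 clause(s); 0 remain; assigned so far: [1, 2, 3, 4, 5]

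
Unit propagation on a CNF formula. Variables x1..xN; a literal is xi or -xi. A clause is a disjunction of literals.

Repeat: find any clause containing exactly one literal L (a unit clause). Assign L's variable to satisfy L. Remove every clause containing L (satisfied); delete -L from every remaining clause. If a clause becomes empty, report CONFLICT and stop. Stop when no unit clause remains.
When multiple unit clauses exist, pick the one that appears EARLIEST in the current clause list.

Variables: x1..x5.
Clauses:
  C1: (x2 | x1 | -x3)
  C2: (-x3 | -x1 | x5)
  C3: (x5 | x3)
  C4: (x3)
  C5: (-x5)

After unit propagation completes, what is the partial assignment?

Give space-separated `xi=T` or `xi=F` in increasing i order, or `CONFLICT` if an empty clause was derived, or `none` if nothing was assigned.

Answer: x1=F x2=T x3=T x5=F

Derivation:
unit clause [3] forces x3=T; simplify:
  drop -3 from [2, 1, -3] -> [2, 1]
  drop -3 from [-3, -1, 5] -> [-1, 5]
  satisfied 2 clause(s); 3 remain; assigned so far: [3]
unit clause [-5] forces x5=F; simplify:
  drop 5 from [-1, 5] -> [-1]
  satisfied 1 clause(s); 2 remain; assigned so far: [3, 5]
unit clause [-1] forces x1=F; simplify:
  drop 1 from [2, 1] -> [2]
  satisfied 1 clause(s); 1 remain; assigned so far: [1, 3, 5]
unit clause [2] forces x2=T; simplify:
  satisfied 1 clause(s); 0 remain; assigned so far: [1, 2, 3, 5]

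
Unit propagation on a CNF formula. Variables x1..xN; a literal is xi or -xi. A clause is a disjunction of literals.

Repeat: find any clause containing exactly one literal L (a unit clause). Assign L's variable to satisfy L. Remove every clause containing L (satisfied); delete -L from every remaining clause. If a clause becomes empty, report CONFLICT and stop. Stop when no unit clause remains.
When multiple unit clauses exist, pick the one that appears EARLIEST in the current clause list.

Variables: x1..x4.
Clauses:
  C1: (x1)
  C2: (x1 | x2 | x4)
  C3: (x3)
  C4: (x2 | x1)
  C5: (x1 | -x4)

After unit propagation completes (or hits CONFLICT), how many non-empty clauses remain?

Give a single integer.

Answer: 0

Derivation:
unit clause [1] forces x1=T; simplify:
  satisfied 4 clause(s); 1 remain; assigned so far: [1]
unit clause [3] forces x3=T; simplify:
  satisfied 1 clause(s); 0 remain; assigned so far: [1, 3]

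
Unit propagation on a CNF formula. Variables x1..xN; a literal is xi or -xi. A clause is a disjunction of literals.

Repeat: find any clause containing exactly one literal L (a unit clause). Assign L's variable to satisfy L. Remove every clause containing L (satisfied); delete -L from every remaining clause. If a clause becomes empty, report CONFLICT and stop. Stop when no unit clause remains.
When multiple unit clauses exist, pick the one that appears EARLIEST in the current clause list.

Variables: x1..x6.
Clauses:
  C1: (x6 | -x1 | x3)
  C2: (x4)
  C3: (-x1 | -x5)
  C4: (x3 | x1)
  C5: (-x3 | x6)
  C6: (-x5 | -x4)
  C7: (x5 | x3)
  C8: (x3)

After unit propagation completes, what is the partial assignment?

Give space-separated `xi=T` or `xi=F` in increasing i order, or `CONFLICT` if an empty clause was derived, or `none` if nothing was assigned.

unit clause [4] forces x4=T; simplify:
  drop -4 from [-5, -4] -> [-5]
  satisfied 1 clause(s); 7 remain; assigned so far: [4]
unit clause [-5] forces x5=F; simplify:
  drop 5 from [5, 3] -> [3]
  satisfied 2 clause(s); 5 remain; assigned so far: [4, 5]
unit clause [3] forces x3=T; simplify:
  drop -3 from [-3, 6] -> [6]
  satisfied 4 clause(s); 1 remain; assigned so far: [3, 4, 5]
unit clause [6] forces x6=T; simplify:
  satisfied 1 clause(s); 0 remain; assigned so far: [3, 4, 5, 6]

Answer: x3=T x4=T x5=F x6=T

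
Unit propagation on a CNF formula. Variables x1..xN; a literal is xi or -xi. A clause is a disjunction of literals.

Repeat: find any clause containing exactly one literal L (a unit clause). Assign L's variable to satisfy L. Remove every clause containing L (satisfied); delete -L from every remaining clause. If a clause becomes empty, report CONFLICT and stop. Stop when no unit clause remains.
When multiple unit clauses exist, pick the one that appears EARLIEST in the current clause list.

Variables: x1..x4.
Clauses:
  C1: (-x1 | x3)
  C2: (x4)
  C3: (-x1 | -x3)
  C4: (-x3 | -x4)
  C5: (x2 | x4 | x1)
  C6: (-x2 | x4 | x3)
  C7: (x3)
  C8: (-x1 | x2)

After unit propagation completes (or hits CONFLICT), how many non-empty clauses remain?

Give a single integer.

Answer: 2

Derivation:
unit clause [4] forces x4=T; simplify:
  drop -4 from [-3, -4] -> [-3]
  satisfied 3 clause(s); 5 remain; assigned so far: [4]
unit clause [-3] forces x3=F; simplify:
  drop 3 from [-1, 3] -> [-1]
  drop 3 from [3] -> [] (empty!)
  satisfied 2 clause(s); 3 remain; assigned so far: [3, 4]
CONFLICT (empty clause)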